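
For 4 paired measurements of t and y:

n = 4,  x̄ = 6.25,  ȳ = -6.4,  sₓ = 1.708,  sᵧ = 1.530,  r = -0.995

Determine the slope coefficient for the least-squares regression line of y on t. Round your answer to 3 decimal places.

-0.891

b = r · sᵧ/sₓ = -0.995 · 1.53/1.708 = -0.891306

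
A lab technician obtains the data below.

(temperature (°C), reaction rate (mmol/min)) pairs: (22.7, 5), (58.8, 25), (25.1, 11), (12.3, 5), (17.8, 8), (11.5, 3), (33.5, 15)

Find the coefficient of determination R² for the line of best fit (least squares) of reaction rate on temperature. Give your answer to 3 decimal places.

n = 7, Σx = 181.7, Σy = 72, Σxy = 2600.5, Σx² = 6325.37, Σy² = 1094
Sxx = Σx² − (Σx)²/n = 6325.37 − 4716.412857 = 1608.957143
Sxy = Σxy − (Σx)(Σy)/n = 2600.5 − 1868.914286 = 731.585714
Syy = Σy² − (Σy)²/n = 1094 − 740.571429 = 353.428571
R² = Sxy²/(Sxx·Syy) = (731.585714)²/(1608.957143·353.428571) = 0.941205

0.941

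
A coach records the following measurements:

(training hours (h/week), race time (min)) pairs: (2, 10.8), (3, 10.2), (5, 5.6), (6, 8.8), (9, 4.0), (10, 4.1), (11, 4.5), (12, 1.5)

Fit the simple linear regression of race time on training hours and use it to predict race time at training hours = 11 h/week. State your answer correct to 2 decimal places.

n = 8, Σx = 58, Σy = 49.5, Σxy = 277.5, Σx² = 520
Sxx = Σx² − (Σx)²/n = 520 − 420.5 = 99.5
Sxy = Σxy − (Σx)(Σy)/n = 277.5 − 358.875 = -81.375
b = Sxy/Sxx = -81.375/99.5 = -0.817839
a = ȳ − b·x̄ = 6.1875 − (-0.817839)·7.25 = 12.116834
ŷ(11) = a + b·11 = 12.116834 + (-0.817839)·11 = 3.120603

3.12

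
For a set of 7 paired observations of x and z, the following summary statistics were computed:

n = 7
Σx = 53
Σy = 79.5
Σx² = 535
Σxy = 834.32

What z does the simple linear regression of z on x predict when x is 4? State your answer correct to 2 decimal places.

Sxx = Σx² − (Σx)²/n = 535 − 401.285714 = 133.714286
Sxy = Σxy − (Σx)(Σy)/n = 834.32 − 601.928571 = 232.391429
b = Sxy/Sxx = 232.391429/133.714286 = 1.737970
a = ȳ − b·x̄ = 11.357143 − 1.737970·7.571429 = -1.801774
ŷ(4) = a + b·4 = -1.801774 + 1.737970·4 = 5.150107

5.15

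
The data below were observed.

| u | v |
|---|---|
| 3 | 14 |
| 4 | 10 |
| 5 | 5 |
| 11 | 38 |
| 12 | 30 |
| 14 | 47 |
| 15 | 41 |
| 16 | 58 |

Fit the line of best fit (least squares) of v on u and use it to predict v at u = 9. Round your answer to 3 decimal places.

n = 8, Σx = 80, Σy = 243, Σxy = 3086, Σx² = 992
Sxx = Σx² − (Σx)²/n = 992 − 800 = 192
Sxy = Σxy − (Σx)(Σy)/n = 3086 − 2430 = 656
b = Sxy/Sxx = 656/192 = 3.416667
a = ȳ − b·x̄ = 30.375 − 3.416667·10 = -3.791667
ŷ(9) = a + b·9 = -3.791667 + 3.416667·9 = 26.958333

26.958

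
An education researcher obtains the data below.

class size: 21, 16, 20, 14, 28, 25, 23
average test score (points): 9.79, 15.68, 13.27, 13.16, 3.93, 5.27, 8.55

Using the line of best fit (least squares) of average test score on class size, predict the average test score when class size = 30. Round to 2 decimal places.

2.57

n = 7, Σx = 147, Σy = 69.65, Σxy = 1344.55, Σx² = 3231
Sxx = Σx² − (Σx)²/n = 3231 − 3087 = 144
Sxy = Σxy − (Σx)(Σy)/n = 1344.55 − 1462.65 = -118.1
b = Sxy/Sxx = -118.1/144 = -0.820139
a = ȳ − b·x̄ = 9.95 − (-0.820139)·21 = 27.172917
ŷ(30) = a + b·30 = 27.172917 + (-0.820139)·30 = 2.56875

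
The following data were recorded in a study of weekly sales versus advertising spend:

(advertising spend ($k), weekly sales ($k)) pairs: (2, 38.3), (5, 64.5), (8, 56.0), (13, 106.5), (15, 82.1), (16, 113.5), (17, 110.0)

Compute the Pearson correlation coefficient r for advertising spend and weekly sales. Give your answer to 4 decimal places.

0.9109

n = 7, Σx = 76, Σy = 570.9, Σxy = 7149.1, Σx² = 1032, Σy² = 51828.05
Sxx = Σx² − (Σx)²/n = 1032 − 825.142857 = 206.857143
Sxy = Σxy − (Σx)(Σy)/n = 7149.1 − 6198.342857 = 950.757143
Syy = Σy² − (Σy)²/n = 51828.05 − 46560.972857 = 5267.077143
r = Sxy/√(Sxx·Syy) = 950.757143/√(1089532.528980) = 950.757143/1043.806749 = 0.910856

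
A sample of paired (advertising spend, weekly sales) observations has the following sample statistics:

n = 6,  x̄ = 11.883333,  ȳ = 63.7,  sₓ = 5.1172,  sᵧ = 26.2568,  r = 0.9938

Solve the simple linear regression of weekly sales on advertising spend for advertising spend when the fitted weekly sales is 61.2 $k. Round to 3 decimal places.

11.393

b = r · sᵧ/sₓ = 0.9938 · 26.2568/5.1172 = 5.099275
a = ȳ − b·x̄ = 63.7 − 5.099275·11.883333 = 3.103622
Set a + b·x = 61.2: x = (61.2 − 3.103622) / 5.099275 = 11.393067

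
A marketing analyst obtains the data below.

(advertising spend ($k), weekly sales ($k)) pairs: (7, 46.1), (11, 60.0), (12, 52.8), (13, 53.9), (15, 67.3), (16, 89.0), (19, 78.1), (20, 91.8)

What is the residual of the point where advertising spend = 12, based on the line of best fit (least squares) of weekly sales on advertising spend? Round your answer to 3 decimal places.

n = 8, Σx = 113, Σy = 539, Σxy = 8070.4, Σx² = 1725
Sxx = Σx² − (Σx)²/n = 1725 − 1596.125 = 128.875
Sxy = Σxy − (Σx)(Σy)/n = 8070.4 − 7613.375 = 457.025
b = Sxy/Sxx = 457.025/128.875 = 3.546266
a = ȳ − b·x̄ = 67.375 − 3.546266·14.125 = 17.283996
ŷ(12) = 17.283996 + 3.546266·12 = 59.839185
residual = y − ŷ = 52.8 − 59.839185 = -7.039185

-7.039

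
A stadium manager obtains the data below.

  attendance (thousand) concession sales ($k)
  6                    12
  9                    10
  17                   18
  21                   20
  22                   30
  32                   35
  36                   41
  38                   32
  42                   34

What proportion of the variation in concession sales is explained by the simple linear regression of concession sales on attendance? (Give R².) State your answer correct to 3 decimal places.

n = 9, Σx = 223, Σy = 232, Σxy = 6788, Σx² = 6859, Σy² = 6954
Sxx = Σx² − (Σx)²/n = 6859 − 5525.444444 = 1333.555556
Sxy = Σxy − (Σx)(Σy)/n = 6788 − 5748.444444 = 1039.555556
Syy = Σy² − (Σy)²/n = 6954 − 5980.444444 = 973.555556
R² = Sxy²/(Sxx·Syy) = (1039.555556)²/(1333.555556·973.555556) = 0.832384

0.832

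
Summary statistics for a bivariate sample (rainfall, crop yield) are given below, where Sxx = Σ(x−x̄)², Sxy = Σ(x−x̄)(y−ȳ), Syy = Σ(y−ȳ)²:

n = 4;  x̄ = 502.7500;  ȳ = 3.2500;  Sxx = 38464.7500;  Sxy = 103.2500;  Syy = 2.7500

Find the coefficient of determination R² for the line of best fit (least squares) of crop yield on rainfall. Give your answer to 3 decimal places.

R² = Sxy²/(Sxx·Syy) = (103.25)²/(38464.75·2.75) = 0.100782

0.101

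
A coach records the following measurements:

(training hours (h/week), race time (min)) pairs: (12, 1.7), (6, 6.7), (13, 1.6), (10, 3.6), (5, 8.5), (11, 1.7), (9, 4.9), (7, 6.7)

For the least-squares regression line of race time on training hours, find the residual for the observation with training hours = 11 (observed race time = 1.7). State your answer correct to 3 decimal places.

n = 8, Σx = 73, Σy = 35.4, Σxy = 269.6, Σx² = 725
Sxx = Σx² − (Σx)²/n = 725 − 666.125 = 58.875
Sxy = Σxy − (Σx)(Σy)/n = 269.6 − 323.025 = -53.425
b = Sxy/Sxx = -53.425/58.875 = -0.907431
a = ȳ − b·x̄ = 4.425 − (-0.907431)·9.125 = 12.705308
ŷ(11) = 12.705308 + (-0.907431)·11 = 2.723567
residual = y − ŷ = 1.7 − 2.723567 = -1.023567

-1.024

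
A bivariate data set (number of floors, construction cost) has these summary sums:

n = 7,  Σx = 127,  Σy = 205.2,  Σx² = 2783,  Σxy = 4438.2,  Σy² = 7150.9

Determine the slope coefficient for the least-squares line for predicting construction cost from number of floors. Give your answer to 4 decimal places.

Sxx = Σx² − (Σx)²/n = 2783 − 2304.142857 = 478.857143
Sxy = Σxy − (Σx)(Σy)/n = 4438.2 − 3722.914286 = 715.285714
b = Sxy/Sxx = 715.285714/478.857143 = 1.493735

1.4937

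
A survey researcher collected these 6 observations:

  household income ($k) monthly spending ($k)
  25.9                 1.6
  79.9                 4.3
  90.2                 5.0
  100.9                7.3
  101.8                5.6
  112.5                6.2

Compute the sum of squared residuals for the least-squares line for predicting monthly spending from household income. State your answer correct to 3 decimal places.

2.446

n = 6, Σx = 511.2, Σy = 30, Σxy = 2840.16, Σx² = 48391.16, Σy² = 169.14
Sxx = Σx² − (Σx)²/n = 48391.16 − 43554.24 = 4836.92
Sxy = Σxy − (Σx)(Σy)/n = 2840.16 − 2556 = 284.16
Syy = Σy² − (Σy)²/n = 169.14 − 150 = 19.14
b = Sxy/Sxx = 284.16/4836.92 = 0.058748
SSE = Syy − b·Sxy = 19.14 − 0.058748·284.16 = 2.446132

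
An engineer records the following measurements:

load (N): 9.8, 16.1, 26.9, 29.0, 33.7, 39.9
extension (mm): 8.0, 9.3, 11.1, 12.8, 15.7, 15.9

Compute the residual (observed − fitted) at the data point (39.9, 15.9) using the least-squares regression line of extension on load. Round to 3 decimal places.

-0.188

n = 6, Σx = 155.4, Σy = 72.8, Σxy = 2061.42, Σx² = 4647.56
Sxx = Σx² − (Σx)²/n = 4647.56 − 4024.86 = 622.7
Sxy = Σxy − (Σx)(Σy)/n = 2061.42 − 1885.52 = 175.9
b = Sxy/Sxx = 175.9/622.7 = 0.282480
a = ȳ − b·x̄ = 12.133333 − 0.282480·25.9 = 4.817114
ŷ(39.9) = 4.817114 + 0.282480·39.9 = 16.088047
residual = y − ŷ = 15.9 − 16.088047 = -0.188047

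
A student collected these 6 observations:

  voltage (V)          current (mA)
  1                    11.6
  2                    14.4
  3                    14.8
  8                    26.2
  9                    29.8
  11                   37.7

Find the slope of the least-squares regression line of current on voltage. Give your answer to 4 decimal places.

n = 6, Σx = 34, Σy = 134.5, Σxy = 977.3, Σx² = 280
Sxx = Σx² − (Σx)²/n = 280 − 192.666667 = 87.333333
Sxy = Σxy − (Σx)(Σy)/n = 977.3 − 762.166667 = 215.133333
b = Sxy/Sxx = 215.133333/87.333333 = 2.463359

2.4634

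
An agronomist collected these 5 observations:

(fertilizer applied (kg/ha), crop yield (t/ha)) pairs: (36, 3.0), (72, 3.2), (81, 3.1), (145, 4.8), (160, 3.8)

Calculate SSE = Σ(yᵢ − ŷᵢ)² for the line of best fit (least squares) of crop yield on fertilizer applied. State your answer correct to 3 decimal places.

0.810

n = 5, Σx = 494, Σy = 17.9, Σxy = 1893.5, Σx² = 59666, Σy² = 66.33
Sxx = Σx² − (Σx)²/n = 59666 − 48807.2 = 10858.8
Sxy = Σxy − (Σx)(Σy)/n = 1893.5 − 1768.52 = 124.98
Syy = Σy² − (Σy)²/n = 66.33 − 64.082 = 2.248
b = Sxy/Sxx = 124.98/10858.8 = 0.011510
SSE = Syy − b·Sxy = 2.248 − 0.011510·124.98 = 0.809535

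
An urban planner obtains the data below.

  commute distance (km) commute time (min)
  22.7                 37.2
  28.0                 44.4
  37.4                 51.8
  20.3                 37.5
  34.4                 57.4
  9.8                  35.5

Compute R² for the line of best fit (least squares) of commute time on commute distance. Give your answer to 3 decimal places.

n = 6, Σx = 152.6, Σy = 263.8, Σxy = 7108.67, Σx² = 4389.54, Σy² = 11999.7
Sxx = Σx² − (Σx)²/n = 4389.54 − 3881.126667 = 508.413333
Sxy = Σxy − (Σx)(Σy)/n = 7108.67 − 6709.313333 = 399.356667
Syy = Σy² − (Σy)²/n = 11999.7 − 11598.406667 = 401.293333
R² = Sxy²/(Sxx·Syy) = (399.356667)²/(508.413333·401.293333) = 0.781705

0.782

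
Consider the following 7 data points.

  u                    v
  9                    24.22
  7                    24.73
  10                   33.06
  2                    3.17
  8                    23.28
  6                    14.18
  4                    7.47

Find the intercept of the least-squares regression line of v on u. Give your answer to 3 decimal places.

n = 7, Σx = 46, Σy = 130.11, Σxy = 1029.23, Σx² = 350
Sxx = Σx² − (Σx)²/n = 350 − 302.285714 = 47.714286
Sxy = Σxy − (Σx)(Σy)/n = 1029.23 − 855.008571 = 174.221429
b = Sxy/Sxx = 174.221429/47.714286 = 3.651347
a = ȳ − b·x̄ = 18.587143 − 3.651347·6.571429 = -5.407425

-5.407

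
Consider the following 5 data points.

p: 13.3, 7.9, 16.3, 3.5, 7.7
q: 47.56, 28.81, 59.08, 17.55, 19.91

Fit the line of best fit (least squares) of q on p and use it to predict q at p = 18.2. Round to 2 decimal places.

63.87

n = 5, Σx = 48.7, Σy = 172.91, Σxy = 2037.883, Σx² = 576.53
Sxx = Σx² − (Σx)²/n = 576.53 − 474.338 = 102.192
Sxy = Σxy − (Σx)(Σy)/n = 2037.883 − 1684.1434 = 353.7396
b = Sxy/Sxx = 353.7396/102.192 = 3.461519
a = ȳ − b·x̄ = 34.582 − 3.461519·9.74 = 0.866800
ŷ(18.2) = a + b·18.2 = 0.866800 + 3.461519·18.2 = 63.866455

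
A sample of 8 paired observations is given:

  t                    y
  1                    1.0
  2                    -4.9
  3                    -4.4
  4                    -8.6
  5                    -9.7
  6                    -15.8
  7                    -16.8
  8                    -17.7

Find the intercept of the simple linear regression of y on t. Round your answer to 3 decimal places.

n = 8, Σx = 36, Σy = -76.9, Σxy = -458.9, Σx² = 204
Sxx = Σx² − (Σx)²/n = 204 − 162 = 42
Sxy = Σxy − (Σx)(Σy)/n = -458.9 − (-346.05) = -112.85
b = Sxy/Sxx = -112.85/42 = -2.686905
a = ȳ − b·x̄ = -9.6125 − (-2.686905)·4.5 = 2.478571

2.479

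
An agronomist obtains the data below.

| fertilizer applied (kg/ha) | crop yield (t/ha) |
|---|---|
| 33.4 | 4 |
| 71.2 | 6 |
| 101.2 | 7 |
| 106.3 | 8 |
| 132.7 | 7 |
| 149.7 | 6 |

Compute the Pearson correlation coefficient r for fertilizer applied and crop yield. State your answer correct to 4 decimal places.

0.6320

n = 6, Σx = 594.5, Σy = 38, Σxy = 3946.7, Σx² = 67745.51, Σy² = 250
Sxx = Σx² − (Σx)²/n = 67745.51 − 58905.041667 = 8840.468333
Sxy = Σxy − (Σx)(Σy)/n = 3946.7 − 3765.166667 = 181.533333
Syy = Σy² − (Σy)²/n = 250 − 240.666667 = 9.333333
r = Sxy/√(Sxx·Syy) = 181.533333/√(82511.037778) = 181.533333/287.247346 = 0.631976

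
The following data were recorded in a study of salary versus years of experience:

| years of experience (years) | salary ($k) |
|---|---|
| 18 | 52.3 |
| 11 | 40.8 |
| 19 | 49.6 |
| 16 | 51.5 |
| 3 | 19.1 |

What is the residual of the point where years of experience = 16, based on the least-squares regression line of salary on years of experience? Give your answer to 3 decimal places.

3.501

n = 5, Σx = 67, Σy = 213.3, Σxy = 3213.9, Σx² = 1071
Sxx = Σx² − (Σx)²/n = 1071 − 897.8 = 173.2
Sxy = Σxy − (Σx)(Σy)/n = 3213.9 − 2858.22 = 355.68
b = Sxy/Sxx = 355.68/173.2 = 2.053580
a = ȳ − b·x̄ = 42.66 − 2.053580·13.4 = 15.142032
ŷ(16) = 15.142032 + 2.053580·16 = 47.999307
residual = y − ŷ = 51.5 − 47.999307 = 3.500693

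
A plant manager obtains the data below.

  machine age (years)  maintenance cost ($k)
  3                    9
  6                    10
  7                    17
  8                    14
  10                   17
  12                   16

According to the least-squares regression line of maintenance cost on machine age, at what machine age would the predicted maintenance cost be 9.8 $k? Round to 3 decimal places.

n = 6, Σx = 46, Σy = 83, Σxy = 680, Σx² = 402
Sxx = Σx² − (Σx)²/n = 402 − 352.666667 = 49.333333
Sxy = Σxy − (Σx)(Σy)/n = 680 − 636.333333 = 43.666667
b = Sxy/Sxx = 43.666667/49.333333 = 0.885135
a = ȳ − b·x̄ = 13.833333 − 0.885135·7.666667 = 7.047297
Set a + b·x = 9.8: x = (9.8 − 7.047297) / 0.885135 = 3.109924

3.110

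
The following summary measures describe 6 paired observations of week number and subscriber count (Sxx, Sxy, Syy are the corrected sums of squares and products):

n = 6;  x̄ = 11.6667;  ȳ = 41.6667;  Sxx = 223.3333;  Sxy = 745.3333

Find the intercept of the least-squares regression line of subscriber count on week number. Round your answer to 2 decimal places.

2.73

b = Sxy/Sxx = 745.3333/223.3333 = 3.337314
a = ȳ − b·x̄ = 41.6667 − 3.337314·11.6667 = 2.731261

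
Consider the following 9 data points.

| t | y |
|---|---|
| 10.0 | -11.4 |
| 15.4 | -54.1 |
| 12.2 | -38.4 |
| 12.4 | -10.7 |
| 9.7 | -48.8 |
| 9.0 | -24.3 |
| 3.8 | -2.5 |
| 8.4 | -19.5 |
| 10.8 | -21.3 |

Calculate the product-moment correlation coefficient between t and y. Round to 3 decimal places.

-0.636

n = 9, Σx = 91.7, Σy = -231, Σxy = -2643.7, Σx² = 1016.49, Σy² = 8457.94
Sxx = Σx² − (Σx)²/n = 1016.49 − 934.321111 = 82.168889
Sxy = Σxy − (Σx)(Σy)/n = -2643.7 − (-2353.633333) = -290.066667
Syy = Σy² − (Σy)²/n = 8457.94 − 5929 = 2528.94
r = Sxy/√(Sxx·Syy) = -290.066667/√(207800.189867) = -290.066667/455.851061 = -0.636319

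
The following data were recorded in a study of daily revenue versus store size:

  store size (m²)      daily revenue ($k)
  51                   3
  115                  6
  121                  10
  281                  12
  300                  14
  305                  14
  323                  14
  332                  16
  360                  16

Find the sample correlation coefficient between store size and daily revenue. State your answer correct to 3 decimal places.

n = 9, Σx = 2188, Σy = 105, Σxy = 29489, Σx² = 636606, Σy² = 1389
Sxx = Σx² − (Σx)²/n = 636606 − 531927.111111 = 104678.888889
Sxy = Σxy − (Σx)(Σy)/n = 29489 − 25526.666667 = 3962.333333
Syy = Σy² − (Σy)²/n = 1389 − 1225 = 164
r = Sxy/√(Sxx·Syy) = 3962.333333/√(17167337.777778) = 3962.333333/4143.348619 = 0.956312

0.956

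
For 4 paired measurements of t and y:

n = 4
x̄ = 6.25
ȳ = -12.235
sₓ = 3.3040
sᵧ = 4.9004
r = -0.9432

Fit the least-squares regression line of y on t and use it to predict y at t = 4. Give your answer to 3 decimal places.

-9.087

b = r · sᵧ/sₓ = -0.9432 · 4.9004/3.304 = -1.398928
a = ȳ − b·x̄ = -12.235 − (-1.398928)·6.25 = -3.491702
ŷ(4) = a + b·4 = -3.491702 + (-1.398928)·4 = -9.087413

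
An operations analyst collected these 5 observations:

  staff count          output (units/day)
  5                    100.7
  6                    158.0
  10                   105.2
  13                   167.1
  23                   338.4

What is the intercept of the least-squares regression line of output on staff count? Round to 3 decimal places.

n = 5, Σx = 57, Σy = 869.4, Σxy = 12459, Σx² = 859
Sxx = Σx² − (Σx)²/n = 859 − 649.8 = 209.2
Sxy = Σxy − (Σx)(Σy)/n = 12459 − 9911.16 = 2547.84
b = Sxy/Sxx = 2547.84/209.2 = 12.178967
a = ȳ − b·x̄ = 173.88 − 12.178967·11.4 = 35.039771

35.040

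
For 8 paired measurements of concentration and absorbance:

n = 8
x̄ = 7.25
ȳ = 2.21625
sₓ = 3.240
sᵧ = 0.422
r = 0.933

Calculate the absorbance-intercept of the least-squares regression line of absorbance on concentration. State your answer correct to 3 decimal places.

b = r · sᵧ/sₓ = 0.933 · 0.422/3.24 = 0.121520
a = ȳ − b·x̄ = 2.21625 − 0.121520·7.25 = 1.335227

1.335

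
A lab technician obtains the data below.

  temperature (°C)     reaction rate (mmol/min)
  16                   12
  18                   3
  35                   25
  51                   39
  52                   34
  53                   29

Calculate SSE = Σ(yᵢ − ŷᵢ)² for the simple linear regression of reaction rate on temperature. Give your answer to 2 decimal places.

n = 6, Σx = 225, Σy = 142, Σxy = 6415, Σx² = 9919, Σy² = 4296
Sxx = Σx² − (Σx)²/n = 9919 − 8437.5 = 1481.5
Sxy = Σxy − (Σx)(Σy)/n = 6415 − 5325 = 1090
Syy = Σy² − (Σy)²/n = 4296 − 3360.666667 = 935.333333
b = Sxy/Sxx = 1090/1481.5 = 0.735741
SSE = Syy − b·Sxy = 935.333333 − 0.735741·1090 = 133.375858

133.38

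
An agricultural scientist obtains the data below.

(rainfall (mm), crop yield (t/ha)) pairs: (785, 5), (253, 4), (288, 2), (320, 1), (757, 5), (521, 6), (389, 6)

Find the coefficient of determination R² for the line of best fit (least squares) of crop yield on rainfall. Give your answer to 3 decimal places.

0.273

n = 7, Σx = 3313, Σy = 29, Σxy = 15078, Σx² = 1861389, Σy² = 143
Sxx = Σx² − (Σx)²/n = 1861389 − 1567995.571429 = 293393.428571
Sxy = Σxy − (Σx)(Σy)/n = 15078 − 13725.285714 = 1352.714286
Syy = Σy² − (Σy)²/n = 143 − 120.142857 = 22.857143
R² = Sxy²/(Sxx·Syy) = (1352.714286)²/(293393.428571·22.857143) = 0.272860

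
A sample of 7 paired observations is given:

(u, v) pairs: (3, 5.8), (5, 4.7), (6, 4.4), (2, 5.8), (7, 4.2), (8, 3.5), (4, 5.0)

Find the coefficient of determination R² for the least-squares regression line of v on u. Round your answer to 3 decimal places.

n = 7, Σx = 35, Σy = 33.4, Σxy = 156.3, Σx² = 203, Σy² = 163.62
Sxx = Σx² − (Σx)²/n = 203 − 175 = 28
Sxy = Σxy − (Σx)(Σy)/n = 156.3 − 167 = -10.7
Syy = Σy² − (Σy)²/n = 163.62 − 159.365714 = 4.254286
R² = Sxy²/(Sxx·Syy) = (-10.7)²/(28·4.254286) = 0.961132

0.961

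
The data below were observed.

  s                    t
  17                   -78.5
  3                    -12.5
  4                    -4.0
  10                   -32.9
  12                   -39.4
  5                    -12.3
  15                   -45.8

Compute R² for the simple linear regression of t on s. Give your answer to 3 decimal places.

0.899

n = 7, Σx = 66, Σy = -225.4, Σxy = -2938.3, Σx² = 808, Σy² = 11218.2
Sxx = Σx² − (Σx)²/n = 808 − 622.285714 = 185.714286
Sxy = Σxy − (Σx)(Σy)/n = -2938.3 − (-2125.2) = -813.1
Syy = Σy² − (Σy)²/n = 11218.2 − 7257.88 = 3960.32
R² = Sxy²/(Sxx·Syy) = (-813.1)²/(185.714286·3960.32) = 0.898902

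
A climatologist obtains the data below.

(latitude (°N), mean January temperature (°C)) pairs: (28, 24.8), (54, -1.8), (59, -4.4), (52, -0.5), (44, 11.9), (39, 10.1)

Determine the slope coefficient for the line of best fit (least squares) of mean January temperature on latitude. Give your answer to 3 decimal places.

n = 6, Σx = 276, Σy = 40.1, Σxy = 1229.1, Σx² = 13342
Sxx = Σx² − (Σx)²/n = 13342 − 12696 = 646
Sxy = Σxy − (Σx)(Σy)/n = 1229.1 − 1844.6 = -615.5
b = Sxy/Sxx = -615.5/646 = -0.952786

-0.953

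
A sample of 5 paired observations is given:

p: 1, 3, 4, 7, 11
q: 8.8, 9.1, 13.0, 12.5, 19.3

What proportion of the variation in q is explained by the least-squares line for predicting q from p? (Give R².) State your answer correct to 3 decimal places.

n = 5, Σx = 26, Σy = 62.7, Σxy = 387.9, Σx² = 196, Σy² = 857.99
Sxx = Σx² − (Σx)²/n = 196 − 135.2 = 60.8
Sxy = Σxy − (Σx)(Σy)/n = 387.9 − 326.04 = 61.86
Syy = Σy² − (Σy)²/n = 857.99 − 786.258 = 71.732
R² = Sxy²/(Sxx·Syy) = (61.86)²/(60.8·71.732) = 0.877411

0.877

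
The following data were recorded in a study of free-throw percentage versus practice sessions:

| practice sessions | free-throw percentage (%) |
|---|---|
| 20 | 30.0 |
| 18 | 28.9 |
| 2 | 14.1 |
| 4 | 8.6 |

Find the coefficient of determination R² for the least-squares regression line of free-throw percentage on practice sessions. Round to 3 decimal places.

n = 4, Σx = 44, Σy = 81.6, Σxy = 1182.8, Σx² = 744, Σy² = 2007.98
Sxx = Σx² − (Σx)²/n = 744 − 484 = 260
Sxy = Σxy − (Σx)(Σy)/n = 1182.8 − 897.6 = 285.2
Syy = Σy² − (Σy)²/n = 2007.98 − 1664.64 = 343.34
R² = Sxy²/(Sxx·Syy) = (285.2)²/(260·343.34) = 0.911174

0.911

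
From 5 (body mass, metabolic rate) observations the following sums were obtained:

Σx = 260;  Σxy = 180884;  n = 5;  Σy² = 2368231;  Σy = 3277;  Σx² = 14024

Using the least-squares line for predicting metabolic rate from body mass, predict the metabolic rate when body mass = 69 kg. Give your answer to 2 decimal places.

1008.89

Sxx = Σx² − (Σx)²/n = 14024 − 13520 = 504
Sxy = Σxy − (Σx)(Σy)/n = 180884 − 170404 = 10480
b = Sxy/Sxx = 10480/504 = 20.793651
a = ȳ − b·x̄ = 655.4 − 20.793651·52 = -425.869841
ŷ(69) = a + b·69 = -425.869841 + 20.793651·69 = 1008.892063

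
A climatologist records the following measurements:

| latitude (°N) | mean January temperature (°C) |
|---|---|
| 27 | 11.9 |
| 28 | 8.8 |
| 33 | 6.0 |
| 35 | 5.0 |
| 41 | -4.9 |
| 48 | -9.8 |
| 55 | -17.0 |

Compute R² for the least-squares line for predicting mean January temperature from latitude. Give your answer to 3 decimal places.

0.985

n = 7, Σx = 267, Σy = 0, Σxy = -665.6, Σx² = 10837, Σy² = 689.1
Sxx = Σx² − (Σx)²/n = 10837 − 10184.142857 = 652.857143
Sxy = Σxy − (Σx)(Σy)/n = -665.6 − 0 = -665.6
Syy = Σy² − (Σy)²/n = 689.1 − 0 = 689.1
R² = Sxy²/(Sxx·Syy) = (-665.6)²/(652.857143·689.1) = 0.984751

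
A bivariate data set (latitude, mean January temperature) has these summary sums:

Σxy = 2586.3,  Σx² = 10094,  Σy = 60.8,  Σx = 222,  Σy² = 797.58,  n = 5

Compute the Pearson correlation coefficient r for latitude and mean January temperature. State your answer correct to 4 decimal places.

-0.9632

Sxx = Σx² − (Σx)²/n = 10094 − 9856.8 = 237.2
Sxy = Σxy − (Σx)(Σy)/n = 2586.3 − 2699.52 = -113.22
Syy = Σy² − (Σy)²/n = 797.58 − 739.328 = 58.252
r = Sxy/√(Sxx·Syy) = -113.22/√(13817.3744) = -113.22/117.547328 = -0.963187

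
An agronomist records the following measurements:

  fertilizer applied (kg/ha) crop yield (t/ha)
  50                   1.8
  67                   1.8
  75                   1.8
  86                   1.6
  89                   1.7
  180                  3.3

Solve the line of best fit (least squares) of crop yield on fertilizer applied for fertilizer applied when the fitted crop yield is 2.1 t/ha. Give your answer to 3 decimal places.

n = 6, Σx = 547, Σy = 12, Σxy = 1228.5, Σx² = 60331
Sxx = Σx² − (Σx)²/n = 60331 − 49868.166667 = 10462.833333
Sxy = Σxy − (Σx)(Σy)/n = 1228.5 − 1094 = 134.5
b = Sxy/Sxx = 134.5/10462.833333 = 0.012855
a = ȳ − b·x̄ = 2 − 0.012855·91.166667 = 0.828050
Set a + b·x = 2.1: x = (2.1 − 0.828050) / 0.012855 = 98.945725

98.946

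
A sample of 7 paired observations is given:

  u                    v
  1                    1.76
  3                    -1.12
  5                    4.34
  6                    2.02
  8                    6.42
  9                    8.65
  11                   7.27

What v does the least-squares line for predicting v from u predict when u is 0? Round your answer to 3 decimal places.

n = 7, Σx = 43, Σy = 29.34, Σxy = 241.4, Σx² = 337
Sxx = Σx² − (Σx)²/n = 337 − 264.142857 = 72.857143
Sxy = Σxy − (Σx)(Σy)/n = 241.4 − 180.231429 = 61.168571
b = Sxy/Sxx = 61.168571/72.857143 = 0.839569
a = ȳ − b·x̄ = 4.191429 − 0.839569·6.142857 = -0.965922
ŷ(0) = a + b·0 = -0.965922 + 0.839569·0 = -0.965922

-0.966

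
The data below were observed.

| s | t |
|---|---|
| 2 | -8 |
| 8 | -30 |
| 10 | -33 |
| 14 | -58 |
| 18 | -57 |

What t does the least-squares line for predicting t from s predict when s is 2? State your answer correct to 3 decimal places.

-9.261

n = 5, Σx = 52, Σy = -186, Σxy = -2424, Σx² = 688
Sxx = Σx² − (Σx)²/n = 688 − 540.8 = 147.2
Sxy = Σxy − (Σx)(Σy)/n = -2424 − (-1934.4) = -489.6
b = Sxy/Sxx = -489.6/147.2 = -3.326087
a = ȳ − b·x̄ = -37.2 − (-3.326087)·10.4 = -2.608696
ŷ(2) = a + b·2 = -2.608696 + (-3.326087)·2 = -9.260870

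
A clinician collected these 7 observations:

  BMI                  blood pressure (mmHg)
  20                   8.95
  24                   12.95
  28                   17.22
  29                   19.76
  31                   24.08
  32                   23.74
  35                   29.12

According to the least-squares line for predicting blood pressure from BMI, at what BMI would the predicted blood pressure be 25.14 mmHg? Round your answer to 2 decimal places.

32.64

n = 7, Σx = 199, Σy = 135.82, Σxy = 4070.36, Σx² = 5811
Sxx = Σx² − (Σx)²/n = 5811 − 5657.285714 = 153.714286
Sxy = Σxy − (Σx)(Σy)/n = 4070.36 − 3861.168571 = 209.191429
b = Sxy/Sxx = 209.191429/153.714286 = 1.360911
a = ȳ − b·x̄ = 19.402857 − 1.360911·28.428571 = -19.285892
Set a + b·x = 25.14: x = (25.14 − (-19.285892)) / 1.360911 = 32.644236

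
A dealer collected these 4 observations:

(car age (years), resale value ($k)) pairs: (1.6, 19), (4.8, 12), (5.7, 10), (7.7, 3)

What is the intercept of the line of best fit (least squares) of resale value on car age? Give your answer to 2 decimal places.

23.70

n = 4, Σx = 19.8, Σy = 44, Σxy = 168.1, Σx² = 117.38
Sxx = Σx² − (Σx)²/n = 117.38 − 98.01 = 19.37
Sxy = Σxy − (Σx)(Σy)/n = 168.1 − 217.8 = -49.7
b = Sxy/Sxx = -49.7/19.37 = -2.565823
a = ȳ − b·x̄ = 11 − (-2.565823)·4.95 = 23.700826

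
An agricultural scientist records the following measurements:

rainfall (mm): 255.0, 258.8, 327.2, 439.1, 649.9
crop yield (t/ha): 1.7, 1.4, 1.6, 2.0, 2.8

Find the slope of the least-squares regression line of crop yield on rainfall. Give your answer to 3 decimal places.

n = 5, Σx = 1930, Σy = 9.5, Σxy = 4017.26, Σx² = 854241.1
Sxx = Σx² − (Σx)²/n = 854241.1 − 744980 = 109261.1
Sxy = Σxy − (Σx)(Σy)/n = 4017.26 − 3667 = 350.26
b = Sxy/Sxx = 350.26/109261.1 = 0.003206

0.003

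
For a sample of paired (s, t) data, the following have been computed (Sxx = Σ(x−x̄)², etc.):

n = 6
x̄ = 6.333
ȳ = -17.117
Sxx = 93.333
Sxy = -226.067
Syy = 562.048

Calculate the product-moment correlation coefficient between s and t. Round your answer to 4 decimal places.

r = Sxy/√(Sxx·Syy) = -226.067/√(52457.625984) = -226.067/229.036298 = -0.987036

-0.9870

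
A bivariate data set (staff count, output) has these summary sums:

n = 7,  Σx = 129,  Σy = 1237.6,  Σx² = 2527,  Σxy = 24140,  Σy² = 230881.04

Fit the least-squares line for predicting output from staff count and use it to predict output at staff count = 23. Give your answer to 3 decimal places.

Sxx = Σx² − (Σx)²/n = 2527 − 2377.285714 = 149.714286
Sxy = Σxy − (Σx)(Σy)/n = 24140 − 22807.2 = 1332.8
b = Sxy/Sxx = 1332.8/149.714286 = 8.902290
a = ȳ − b·x̄ = 176.8 − 8.902290·18.428571 = 12.743511
ŷ(23) = a + b·23 = 12.743511 + 8.902290·23 = 217.496183

217.496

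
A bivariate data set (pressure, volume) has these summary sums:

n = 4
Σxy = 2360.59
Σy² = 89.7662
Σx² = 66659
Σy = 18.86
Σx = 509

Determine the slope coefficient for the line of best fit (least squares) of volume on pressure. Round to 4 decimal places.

Sxx = Σx² − (Σx)²/n = 66659 − 64770.25 = 1888.75
Sxy = Σxy − (Σx)(Σy)/n = 2360.59 − 2399.935 = -39.345
b = Sxy/Sxx = -39.345/1888.75 = -0.020831

-0.0208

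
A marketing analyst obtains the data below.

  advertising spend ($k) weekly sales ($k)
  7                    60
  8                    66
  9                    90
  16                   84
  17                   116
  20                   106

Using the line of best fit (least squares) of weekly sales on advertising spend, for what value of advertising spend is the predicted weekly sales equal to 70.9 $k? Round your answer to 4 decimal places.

7.9274

n = 6, Σx = 77, Σy = 522, Σxy = 7194, Σx² = 1139
Sxx = Σx² − (Σx)²/n = 1139 − 988.166667 = 150.833333
Sxy = Σxy − (Σx)(Σy)/n = 7194 − 6699 = 495
b = Sxy/Sxx = 495/150.833333 = 3.281768
a = ȳ − b·x̄ = 87 − 3.281768·12.833333 = 44.883978
Set a + b·x = 70.9: x = (70.9 − 44.883978) / 3.281768 = 7.927441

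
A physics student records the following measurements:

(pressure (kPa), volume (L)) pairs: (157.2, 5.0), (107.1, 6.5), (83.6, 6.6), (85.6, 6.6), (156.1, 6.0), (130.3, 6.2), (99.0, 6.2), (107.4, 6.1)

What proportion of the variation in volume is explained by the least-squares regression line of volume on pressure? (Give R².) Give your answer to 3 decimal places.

0.641

n = 8, Σx = 926.3, Σy = 49.2, Σxy = 5612.27, Σx² = 113179.63, Σy² = 304.46
Sxx = Σx² − (Σx)²/n = 113179.63 − 107253.96125 = 5925.66875
Sxy = Σxy − (Σx)(Σy)/n = 5612.27 − 5696.745 = -84.475
Syy = Σy² − (Σy)²/n = 304.46 − 302.58 = 1.88
R² = Sxy²/(Sxx·Syy) = (-84.475)²/(5925.66875·1.88) = 0.640562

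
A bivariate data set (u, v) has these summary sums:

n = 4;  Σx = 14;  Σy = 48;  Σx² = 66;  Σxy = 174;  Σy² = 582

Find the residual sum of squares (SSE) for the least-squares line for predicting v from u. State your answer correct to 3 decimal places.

3.882

Sxx = Σx² − (Σx)²/n = 66 − 49 = 17
Sxy = Σxy − (Σx)(Σy)/n = 174 − 168 = 6
Syy = Σy² − (Σy)²/n = 582 − 576 = 6
b = Sxy/Sxx = 6/17 = 0.352941
SSE = Syy − b·Sxy = 6 − 0.352941·6 = 3.882353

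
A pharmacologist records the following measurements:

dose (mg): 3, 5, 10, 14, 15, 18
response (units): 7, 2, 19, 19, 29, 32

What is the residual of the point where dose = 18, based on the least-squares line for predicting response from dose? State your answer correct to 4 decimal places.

n = 6, Σx = 65, Σy = 108, Σxy = 1498, Σx² = 879
Sxx = Σx² − (Σx)²/n = 879 − 704.166667 = 174.833333
Sxy = Σxy − (Σx)(Σy)/n = 1498 − 1170 = 328
b = Sxy/Sxx = 328/174.833333 = 1.876072
a = ȳ − b·x̄ = 18 − 1.876072·10.833333 = -2.324118
ŷ(18) = -2.324118 + 1.876072·18 = 31.445186
residual = y − ŷ = 32 − 31.445186 = 0.554814

0.5548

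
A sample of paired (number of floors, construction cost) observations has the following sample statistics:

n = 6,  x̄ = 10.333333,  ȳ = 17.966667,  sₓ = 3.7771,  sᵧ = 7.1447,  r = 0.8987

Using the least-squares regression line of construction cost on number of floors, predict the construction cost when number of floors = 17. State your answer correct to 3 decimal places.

29.300

b = r · sᵧ/sₓ = 0.8987 · 7.1447/3.7771 = 1.699966
a = ȳ − b·x̄ = 17.966667 − 1.699966·10.333333 = 0.400351
ŷ(17) = a + b·17 = 0.400351 + 1.699966·17 = 29.299775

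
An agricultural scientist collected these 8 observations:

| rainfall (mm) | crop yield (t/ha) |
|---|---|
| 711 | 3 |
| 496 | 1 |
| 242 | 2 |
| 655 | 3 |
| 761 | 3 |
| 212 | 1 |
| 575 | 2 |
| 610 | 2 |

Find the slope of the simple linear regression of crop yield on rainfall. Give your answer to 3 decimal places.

0.003

n = 8, Σx = 4262, Σy = 17, Σxy = 9943, Σx² = 2565916
Sxx = Σx² − (Σx)²/n = 2565916 − 2270580.5 = 295335.5
Sxy = Σxy − (Σx)(Σy)/n = 9943 − 9056.75 = 886.25
b = Sxy/Sxx = 886.25/295335.5 = 0.003001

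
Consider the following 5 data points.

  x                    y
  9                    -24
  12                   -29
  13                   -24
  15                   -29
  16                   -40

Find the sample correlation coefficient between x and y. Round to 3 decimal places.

n = 5, Σx = 65, Σy = -146, Σxy = -1951, Σx² = 875, Σy² = 4434
Sxx = Σx² − (Σx)²/n = 875 − 845 = 30
Sxy = Σxy − (Σx)(Σy)/n = -1951 − (-1898) = -53
Syy = Σy² − (Σy)²/n = 4434 − 4263.2 = 170.8
r = Sxy/√(Sxx·Syy) = -53/√(5124) = -53/71.582121 = -0.740408

-0.740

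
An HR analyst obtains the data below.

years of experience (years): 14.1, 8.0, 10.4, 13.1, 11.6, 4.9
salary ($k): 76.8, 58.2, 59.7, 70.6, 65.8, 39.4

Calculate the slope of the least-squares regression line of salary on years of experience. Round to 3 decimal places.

3.696

n = 6, Σx = 62.1, Σy = 370.5, Σxy = 4050.56, Σx² = 701.15
Sxx = Σx² − (Σx)²/n = 701.15 − 642.735 = 58.415
Sxy = Σxy − (Σx)(Σy)/n = 4050.56 − 3834.675 = 215.885
b = Sxy/Sxx = 215.885/58.415 = 3.695712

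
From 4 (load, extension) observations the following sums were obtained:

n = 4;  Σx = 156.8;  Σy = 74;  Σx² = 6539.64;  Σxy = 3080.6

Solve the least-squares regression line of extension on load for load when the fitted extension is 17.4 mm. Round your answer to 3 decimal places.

36.795

Sxx = Σx² − (Σx)²/n = 6539.64 − 6146.56 = 393.08
Sxy = Σxy − (Σx)(Σy)/n = 3080.6 − 2900.8 = 179.8
b = Sxy/Sxx = 179.8/393.08 = 0.457413
a = ȳ − b·x̄ = 18.5 − 0.457413·39.2 = 0.569401
Set a + b·x = 17.4: x = (17.4 − 0.569401) / 0.457413 = 36.795172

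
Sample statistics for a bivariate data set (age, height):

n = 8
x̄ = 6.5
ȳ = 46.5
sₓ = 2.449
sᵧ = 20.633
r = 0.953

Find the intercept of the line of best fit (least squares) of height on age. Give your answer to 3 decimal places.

b = r · sᵧ/sₓ = 0.953 · 20.633/2.449 = 8.029093
a = ȳ − b·x̄ = 46.5 − 8.029093·6.5 = -5.689105

-5.689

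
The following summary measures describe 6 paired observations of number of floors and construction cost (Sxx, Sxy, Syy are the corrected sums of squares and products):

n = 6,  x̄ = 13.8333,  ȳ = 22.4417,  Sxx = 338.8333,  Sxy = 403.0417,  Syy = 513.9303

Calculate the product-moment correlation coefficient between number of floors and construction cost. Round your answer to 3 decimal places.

r = Sxy/√(Sxx·Syy) = 403.0417/√(174136.699519) = 403.0417/417.296896 = 0.965839

0.966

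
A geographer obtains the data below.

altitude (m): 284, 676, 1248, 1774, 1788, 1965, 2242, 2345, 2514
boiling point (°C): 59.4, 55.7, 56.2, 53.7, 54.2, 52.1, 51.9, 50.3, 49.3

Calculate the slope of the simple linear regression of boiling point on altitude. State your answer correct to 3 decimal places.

n = 9, Σx = 14836, Σy = 482.8, Σxy = 777463.8, Σx² = 29146166
Sxx = Σx² − (Σx)²/n = 29146166 − 24456321.777778 = 4689844.222222
Sxy = Σxy − (Σx)(Σy)/n = 777463.8 − 795868.977778 = -18405.177778
b = Sxy/Sxx = -18405.177778/4689844.222222 = -0.003924

-0.004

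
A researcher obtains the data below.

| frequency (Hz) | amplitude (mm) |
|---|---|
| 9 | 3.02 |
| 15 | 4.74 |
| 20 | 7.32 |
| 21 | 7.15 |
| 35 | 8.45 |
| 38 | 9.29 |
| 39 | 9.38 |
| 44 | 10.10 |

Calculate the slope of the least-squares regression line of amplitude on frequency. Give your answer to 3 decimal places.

n = 8, Σx = 221, Σy = 59.45, Σxy = 1853.82, Σx² = 7273
Sxx = Σx² − (Σx)²/n = 7273 − 6105.125 = 1167.875
Sxy = Σxy − (Σx)(Σy)/n = 1853.82 − 1642.30625 = 211.51375
b = Sxy/Sxx = 211.51375/1167.875 = 0.181110

0.181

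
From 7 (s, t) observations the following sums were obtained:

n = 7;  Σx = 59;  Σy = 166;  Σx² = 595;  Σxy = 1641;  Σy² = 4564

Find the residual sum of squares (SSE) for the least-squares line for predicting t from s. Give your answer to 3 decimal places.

Sxx = Σx² − (Σx)²/n = 595 − 497.285714 = 97.714286
Sxy = Σxy − (Σx)(Σy)/n = 1641 − 1399.142857 = 241.857143
Syy = Σy² − (Σy)²/n = 4564 − 3936.571429 = 627.428571
b = Sxy/Sxx = 241.857143/97.714286 = 2.475146
SSE = Syy − b·Sxy = 627.428571 − 2.475146·241.857143 = 28.796784

28.797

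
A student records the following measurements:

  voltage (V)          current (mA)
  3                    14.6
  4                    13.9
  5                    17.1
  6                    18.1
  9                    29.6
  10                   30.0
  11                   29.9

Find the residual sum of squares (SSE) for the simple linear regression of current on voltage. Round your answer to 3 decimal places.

18.764

n = 7, Σx = 48, Σy = 153.2, Σxy = 1188.8, Σx² = 388, Σy² = 3696.56
Sxx = Σx² − (Σx)²/n = 388 − 329.142857 = 58.857143
Sxy = Σxy − (Σx)(Σy)/n = 1188.8 − 1050.514286 = 138.285714
Syy = Σy² − (Σy)²/n = 3696.56 − 3352.891429 = 343.668571
b = Sxy/Sxx = 138.285714/58.857143 = 2.349515
SSE = Syy − b·Sxy = 343.668571 − 2.349515·138.285714 = 18.764272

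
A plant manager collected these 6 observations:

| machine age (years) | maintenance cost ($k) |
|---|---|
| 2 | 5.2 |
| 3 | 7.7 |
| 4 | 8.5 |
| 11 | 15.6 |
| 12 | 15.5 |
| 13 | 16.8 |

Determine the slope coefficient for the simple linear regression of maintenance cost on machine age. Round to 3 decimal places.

0.986

n = 6, Σx = 45, Σy = 69.3, Σxy = 643.5, Σx² = 463
Sxx = Σx² − (Σx)²/n = 463 − 337.5 = 125.5
Sxy = Σxy − (Σx)(Σy)/n = 643.5 − 519.75 = 123.75
b = Sxy/Sxx = 123.75/125.5 = 0.986056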